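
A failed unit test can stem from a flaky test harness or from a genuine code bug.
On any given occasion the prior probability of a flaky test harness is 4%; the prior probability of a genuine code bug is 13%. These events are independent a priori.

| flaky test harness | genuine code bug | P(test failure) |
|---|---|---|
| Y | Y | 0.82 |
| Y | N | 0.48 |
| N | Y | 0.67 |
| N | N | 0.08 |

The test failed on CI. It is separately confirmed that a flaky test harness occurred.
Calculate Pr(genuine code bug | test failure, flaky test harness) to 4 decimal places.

By total probability over both values of genuine code bug:
  P(test failure | flaky test harness) = 0.48*0.87 + 0.82*0.13
        = 0.417600 + 0.106600 = 0.524200
The terms with genuine code bug present sum to 0.106600, so
  P(genuine code bug | test failure, flaky test harness) = 0.106600 / 0.524200 ≈ 0.2034

Pr(genuine code bug | test failure, flaky test harness) ≈ 0.2034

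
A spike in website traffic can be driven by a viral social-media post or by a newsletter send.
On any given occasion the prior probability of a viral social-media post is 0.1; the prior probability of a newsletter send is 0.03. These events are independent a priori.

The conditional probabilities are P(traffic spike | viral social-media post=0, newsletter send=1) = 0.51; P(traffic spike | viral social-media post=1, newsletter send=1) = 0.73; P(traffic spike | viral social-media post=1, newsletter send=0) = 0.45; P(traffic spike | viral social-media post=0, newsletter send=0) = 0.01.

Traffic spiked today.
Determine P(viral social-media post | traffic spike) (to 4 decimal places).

P(viral social-media post | traffic spike) ≈ 0.6708

For the numerator, keep only viral social-media post=true terms: 0.043650 + 0.002190 = 0.045840
Normalizer over all consistent configurations: 0.01×0.9×0.97 + 0.51×0.9×0.03 + 0.45×0.1×0.97 + 0.73×0.1×0.03 = 0.068340
P(viral social-media post | traffic spike) = 0.045840/0.068340 ≈ 0.6708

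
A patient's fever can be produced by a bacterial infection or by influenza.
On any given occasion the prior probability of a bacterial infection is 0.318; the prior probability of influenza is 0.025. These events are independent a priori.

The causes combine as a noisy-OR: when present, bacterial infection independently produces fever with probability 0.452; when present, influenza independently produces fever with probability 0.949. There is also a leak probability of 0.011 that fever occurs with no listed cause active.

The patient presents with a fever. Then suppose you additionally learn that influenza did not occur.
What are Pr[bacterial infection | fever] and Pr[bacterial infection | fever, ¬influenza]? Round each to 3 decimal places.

Under noisy-OR, P(fever | causes) = 1 − (1−0.011)·∏(1−qᵢ) over the active causes.
P(fever) = 0.011×0.682×0.975 + 0.949561×0.682×0.025 + 0.458028×0.318×0.975 + 0.972359×0.318×0.025 = 0.007314 + 0.016190 + 0.142012 + 0.007730 = 0.173246
Of this, 0.149742 comes from 0.142012 + 0.007730 (the bacterial infection=true cases).
P(bacterial infection | fever) = 0.149742 / 0.173246 ≈ 0.864

Now condition on the additional information:
By total probability over both values of bacterial infection:
  P(fever | ¬influenza) = 0.011×0.682 + 0.458028×0.318
        = 0.007502 + 0.145653 = 0.153155
Keeping only the bacterial infection-present terms gives 0.145653, so
  P(bacterial infection | fever, ¬influenza) = 0.145653 / 0.153155 ≈ 0.951
Ruling out influenza raises the posterior on bacterial infection — the flip side of explaining away.

Pr[bacterial infection | fever] ≈ 0.864; Pr[bacterial infection | fever, ¬influenza] ≈ 0.951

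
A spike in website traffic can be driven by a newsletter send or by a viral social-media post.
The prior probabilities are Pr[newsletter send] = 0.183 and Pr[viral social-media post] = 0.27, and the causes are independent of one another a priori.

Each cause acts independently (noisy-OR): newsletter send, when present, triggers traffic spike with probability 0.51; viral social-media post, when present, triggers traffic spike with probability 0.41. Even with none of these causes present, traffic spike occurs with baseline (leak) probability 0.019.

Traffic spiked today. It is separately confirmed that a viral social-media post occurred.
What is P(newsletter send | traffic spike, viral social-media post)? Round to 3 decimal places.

Under noisy-OR, P(traffic spike | causes) = 1 − (1−0.019)·∏(1−qᵢ) over the active causes.
P(traffic spike | viral social-media post) = 0.42121×0.817 + 0.716393×0.183 = 0.344129 + 0.131100 = 0.475229
Restricting to configurations with newsletter send present: 0.716393×0.183 = 0.131100.
Hence the posterior is 0.131100/0.475229 ≈ 0.276.

P(newsletter send | traffic spike, viral social-media post) ≈ 0.276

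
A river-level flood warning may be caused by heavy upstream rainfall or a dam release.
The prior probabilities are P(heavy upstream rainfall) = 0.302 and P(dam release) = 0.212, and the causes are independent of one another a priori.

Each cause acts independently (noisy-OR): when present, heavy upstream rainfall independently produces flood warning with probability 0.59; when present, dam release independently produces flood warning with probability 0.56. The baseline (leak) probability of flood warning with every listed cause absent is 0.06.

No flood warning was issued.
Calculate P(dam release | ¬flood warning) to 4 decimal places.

P(dam release | ¬flood warning) ≈ 0.1058

Under noisy-OR, P(flood warning | causes) = 1 − (1−0.06)·∏(1−qᵢ) over the active causes.
By total probability over the 4 (heavy upstream rainfall, dam release) configurations:
  P(¬flood warning) = 0.94*0.698*0.788 + 0.4136*0.698*0.212 + 0.3854*0.302*0.788 + 0.169576*0.302*0.212
        = 0.517023 + 0.061203 + 0.091716 + 0.010857 = 0.680799
Keeping only the dam release-present terms gives 0.072060, so
  P(dam release | ¬flood warning) = 0.072060 / 0.680799 ≈ 0.1058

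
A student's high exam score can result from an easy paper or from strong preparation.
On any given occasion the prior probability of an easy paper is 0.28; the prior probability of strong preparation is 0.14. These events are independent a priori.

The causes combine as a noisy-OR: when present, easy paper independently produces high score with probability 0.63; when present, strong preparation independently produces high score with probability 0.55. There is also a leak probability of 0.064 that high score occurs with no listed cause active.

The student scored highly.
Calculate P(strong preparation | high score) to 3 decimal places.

P(strong preparation | high score) ≈ 0.317

Under noisy-OR, P(high score | causes) = 1 − (1−0.064)·∏(1−qᵢ) over the active causes.
Enumerate the 4 (easy paper, strong preparation) configurations and weight by the priors:
  P(high score) = 0.064*0.72*0.86 + 0.5788*0.72*0.14 + 0.65368*0.28*0.86 + 0.844156*0.28*0.14
        = 0.039629 + 0.058343 + 0.157406 + 0.033091 = 0.288469
Keeping only the strong preparation-present terms gives 0.091434, so
  P(strong preparation | high score) = 0.091434 / 0.288469 ≈ 0.317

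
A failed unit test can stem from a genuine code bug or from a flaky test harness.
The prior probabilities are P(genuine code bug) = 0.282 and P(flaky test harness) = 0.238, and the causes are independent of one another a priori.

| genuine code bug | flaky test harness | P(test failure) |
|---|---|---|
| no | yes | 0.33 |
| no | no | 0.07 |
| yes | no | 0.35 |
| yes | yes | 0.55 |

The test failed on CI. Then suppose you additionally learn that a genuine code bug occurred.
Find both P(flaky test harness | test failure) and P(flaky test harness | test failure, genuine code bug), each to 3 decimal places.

Enumerate the 4 (genuine code bug, flaky test harness) configurations and weight by the priors:
  P(test failure) = 0.07*0.718*0.762 + 0.33*0.718*0.238 + 0.35*0.282*0.762 + 0.55*0.282*0.238
        = 0.038298 + 0.056392 + 0.075209 + 0.036914 = 0.206813
The terms with flaky test harness present sum to 0.093306, so
  P(flaky test harness | test failure) = 0.093306 / 0.206813 ≈ 0.451

With the extra evidence:
P(test failure | genuine code bug) = 0.35*0.762 + 0.55*0.238 = 0.266700 + 0.130900 = 0.397600
Of this, 0.130900 comes from 0.55*0.238 (the flaky test harness=true cases).
So P(flaky test harness | test failure, genuine code bug) = 0.130900/0.397600 ≈ 0.329.
The drop from 0.451 to 0.329 is the explaining-away (discounting) effect.

P(flaky test harness | test failure) ≈ 0.451; P(flaky test harness | test failure, genuine code bug) ≈ 0.329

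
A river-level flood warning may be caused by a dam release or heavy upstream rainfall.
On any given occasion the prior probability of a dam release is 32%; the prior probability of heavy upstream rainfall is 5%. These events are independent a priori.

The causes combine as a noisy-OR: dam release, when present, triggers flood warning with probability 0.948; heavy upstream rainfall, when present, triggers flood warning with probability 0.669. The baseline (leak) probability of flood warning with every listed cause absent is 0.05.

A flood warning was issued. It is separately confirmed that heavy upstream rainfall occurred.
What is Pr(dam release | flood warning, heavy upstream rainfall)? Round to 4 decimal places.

Pr(dam release | flood warning, heavy upstream rainfall) ≈ 0.4031

Under noisy-OR, P(flood warning | causes) = 1 − (1−0.05)·∏(1−qᵢ) over the active causes.
P(flood warning | heavy upstream rainfall) = 0.68555·0.68 + 0.983649·0.32 = 0.466174 + 0.314768 = 0.780942
The dam release-present share is 0.983649·0.32 = 0.314768.
P(dam release | flood warning, heavy upstream rainfall) = 0.314768 / 0.780942 ≈ 0.4031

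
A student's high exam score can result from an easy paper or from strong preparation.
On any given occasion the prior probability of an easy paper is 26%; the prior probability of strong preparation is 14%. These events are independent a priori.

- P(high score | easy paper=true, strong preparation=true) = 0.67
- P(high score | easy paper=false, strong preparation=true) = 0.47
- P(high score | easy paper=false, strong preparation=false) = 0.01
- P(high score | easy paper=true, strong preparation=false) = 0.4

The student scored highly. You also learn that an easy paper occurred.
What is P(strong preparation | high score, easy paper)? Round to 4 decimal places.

P(high score | easy paper) = 0.4*0.86 + 0.67*0.14 = 0.344000 + 0.093800 = 0.437800
The strong preparation-present share is 0.67*0.14 = 0.093800.
Hence the posterior is 0.093800/0.437800 ≈ 0.2143.

P(strong preparation | high score, easy paper) ≈ 0.2143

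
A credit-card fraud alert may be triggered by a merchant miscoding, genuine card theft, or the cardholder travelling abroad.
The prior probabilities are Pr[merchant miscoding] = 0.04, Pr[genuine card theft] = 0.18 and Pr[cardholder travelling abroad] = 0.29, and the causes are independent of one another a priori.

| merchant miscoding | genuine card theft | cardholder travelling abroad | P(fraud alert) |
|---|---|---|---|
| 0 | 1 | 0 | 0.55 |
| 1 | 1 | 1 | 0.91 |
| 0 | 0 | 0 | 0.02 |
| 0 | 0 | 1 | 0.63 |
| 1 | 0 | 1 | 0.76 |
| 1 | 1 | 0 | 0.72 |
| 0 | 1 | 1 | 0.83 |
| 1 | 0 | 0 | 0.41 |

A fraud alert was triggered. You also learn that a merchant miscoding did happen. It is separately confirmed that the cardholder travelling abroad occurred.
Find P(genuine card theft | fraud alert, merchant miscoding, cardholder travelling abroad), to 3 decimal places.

Numerator (weight on configurations with genuine card theft): 0.91×0.18 = 0.163800
Normalizer over all consistent configurations: 0.76×0.82 + 0.91×0.18 = 0.787000
P(genuine card theft | fraud alert, merchant miscoding, cardholder travelling abroad) = 0.163800/0.787000 ≈ 0.208

P(genuine card theft | fraud alert, merchant miscoding, cardholder travelling abroad) ≈ 0.208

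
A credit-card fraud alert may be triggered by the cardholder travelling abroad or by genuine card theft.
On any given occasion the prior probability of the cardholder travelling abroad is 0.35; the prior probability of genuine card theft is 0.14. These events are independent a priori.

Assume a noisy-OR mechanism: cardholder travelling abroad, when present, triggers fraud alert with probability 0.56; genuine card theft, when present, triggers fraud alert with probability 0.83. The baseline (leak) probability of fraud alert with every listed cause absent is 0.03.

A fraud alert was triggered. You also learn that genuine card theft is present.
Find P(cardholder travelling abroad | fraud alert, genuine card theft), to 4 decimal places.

Under noisy-OR, P(fraud alert | causes) = 1 − (1−0.03)·∏(1−qᵢ) over the active causes.
P(fraud alert | genuine card theft) = 0.8351×0.65 + 0.927444×0.35 = 0.542815 + 0.324605 = 0.867420
Restricting to configurations with cardholder travelling abroad present: 0.927444×0.35 = 0.324605.
So P(cardholder travelling abroad | fraud alert, genuine card theft) = 0.324605/0.867420 ≈ 0.3742.

P(cardholder travelling abroad | fraud alert, genuine card theft) ≈ 0.3742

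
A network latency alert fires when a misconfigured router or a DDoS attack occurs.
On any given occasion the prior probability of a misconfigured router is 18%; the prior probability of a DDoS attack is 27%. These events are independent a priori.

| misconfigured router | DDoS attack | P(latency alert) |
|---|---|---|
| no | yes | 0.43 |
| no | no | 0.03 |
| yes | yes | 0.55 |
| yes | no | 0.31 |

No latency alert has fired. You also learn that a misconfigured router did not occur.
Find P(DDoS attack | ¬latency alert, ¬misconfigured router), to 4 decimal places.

For the numerator, keep only DDoS attack=true terms: 0.57*0.27 = 0.153900
Denominator P(¬latency alert | ¬misconfigured router): 0.97*0.73 + 0.57*0.27 = 0.862000
P(DDoS attack | ¬latency alert, ¬misconfigured router) = 0.153900/0.862000 ≈ 0.1785

P(DDoS attack | ¬latency alert, ¬misconfigured router) ≈ 0.1785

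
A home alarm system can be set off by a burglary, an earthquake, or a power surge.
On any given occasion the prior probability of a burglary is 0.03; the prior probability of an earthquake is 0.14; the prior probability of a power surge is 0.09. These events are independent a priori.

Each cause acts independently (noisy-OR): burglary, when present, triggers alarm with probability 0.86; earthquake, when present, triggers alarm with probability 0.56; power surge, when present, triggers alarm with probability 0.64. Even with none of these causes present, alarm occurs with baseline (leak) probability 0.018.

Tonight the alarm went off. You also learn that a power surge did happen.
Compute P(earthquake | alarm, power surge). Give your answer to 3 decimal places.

Under noisy-OR, P(alarm | causes) = 1 − (1−0.018)·∏(1−qᵢ) over the active causes.
Numerator (weight on configurations with earthquake): 0.114676 + 0.004109 = 0.118785
Denominator P(alarm | power surge): 0.64648·0.97·0.86 + 0.844451·0.97·0.14 + 0.950507·0.03·0.86 + 0.978223·0.03·0.14 = 0.682602
Posterior = 0.118785 / 0.682602 ≈ 0.174

P(earthquake | alarm, power surge) ≈ 0.174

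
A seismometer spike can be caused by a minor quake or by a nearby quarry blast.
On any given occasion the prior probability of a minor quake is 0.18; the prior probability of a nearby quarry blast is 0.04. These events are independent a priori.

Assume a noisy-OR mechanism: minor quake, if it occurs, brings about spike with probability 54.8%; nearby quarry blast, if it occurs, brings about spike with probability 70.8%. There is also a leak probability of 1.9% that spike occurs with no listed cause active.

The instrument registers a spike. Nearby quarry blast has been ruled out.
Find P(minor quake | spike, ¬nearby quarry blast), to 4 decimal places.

Under noisy-OR, P(spike | causes) = 1 − (1−0.019)·∏(1−qᵢ) over the active causes.
P(spike | ¬nearby quarry blast) = 0.019*0.82 + 0.556588*0.18 = 0.015580 + 0.100186 = 0.115766
The minor quake-present share is 0.556588*0.18 = 0.100186.
Hence the posterior is 0.100186/0.115766 ≈ 0.8654.

P(minor quake | spike, ¬nearby quarry blast) ≈ 0.8654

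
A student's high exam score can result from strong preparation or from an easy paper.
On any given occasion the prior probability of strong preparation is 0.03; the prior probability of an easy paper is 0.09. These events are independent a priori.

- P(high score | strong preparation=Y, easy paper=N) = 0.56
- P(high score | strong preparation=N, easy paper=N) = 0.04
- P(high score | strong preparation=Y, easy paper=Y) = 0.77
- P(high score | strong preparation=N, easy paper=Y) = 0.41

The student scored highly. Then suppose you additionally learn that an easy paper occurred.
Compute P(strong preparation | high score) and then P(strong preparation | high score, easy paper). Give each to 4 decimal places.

Enumerate the 4 (strong preparation, easy paper) configurations and weight by the priors:
  P(high score) = 0.04×0.97×0.91 + 0.41×0.97×0.09 + 0.56×0.03×0.91 + 0.77×0.03×0.09
        = 0.035308 + 0.035793 + 0.015288 + 0.002079 = 0.088468
The terms with strong preparation present sum to 0.017367, so
  P(strong preparation | high score) = 0.017367 / 0.088468 ≈ 0.1963

With the extra evidence:
Enumerate both values of strong preparation and weight by the priors:
  P(high score | easy paper) = 0.41·0.97 + 0.77·0.03
        = 0.397700 + 0.023100 = 0.420800
The terms with strong preparation present sum to 0.023100, so
  P(strong preparation | high score, easy paper) = 0.023100 / 0.420800 ≈ 0.0549
This is intercausal reasoning (explaining away): once easy paper accounts for the high score, strong preparation becomes less likely.

P(strong preparation | high score) ≈ 0.1963; P(strong preparation | high score, easy paper) ≈ 0.0549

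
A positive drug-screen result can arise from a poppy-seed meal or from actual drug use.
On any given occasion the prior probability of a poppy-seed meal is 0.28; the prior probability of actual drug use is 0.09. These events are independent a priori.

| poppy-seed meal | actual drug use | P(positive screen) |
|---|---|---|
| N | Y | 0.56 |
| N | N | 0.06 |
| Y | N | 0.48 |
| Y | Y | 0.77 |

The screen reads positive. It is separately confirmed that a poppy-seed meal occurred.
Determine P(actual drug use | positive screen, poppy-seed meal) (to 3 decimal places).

P(actual drug use | positive screen, poppy-seed meal) ≈ 0.137

P(positive screen | poppy-seed meal) = 0.48·0.91 + 0.77·0.09 = 0.436800 + 0.069300 = 0.506100
Of this, 0.069300 comes from 0.77·0.09 (the actual drug use=true cases).
Hence the posterior is 0.069300/0.506100 ≈ 0.137.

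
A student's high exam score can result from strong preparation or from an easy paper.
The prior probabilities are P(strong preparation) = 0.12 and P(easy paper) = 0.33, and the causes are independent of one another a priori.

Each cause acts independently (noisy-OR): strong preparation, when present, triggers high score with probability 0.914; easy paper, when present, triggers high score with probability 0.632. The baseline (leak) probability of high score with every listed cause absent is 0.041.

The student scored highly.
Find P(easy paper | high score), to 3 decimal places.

Under noisy-OR, P(high score | causes) = 1 − (1−0.041)·∏(1−qᵢ) over the active causes.
Enumerate the 4 (strong preparation, easy paper) configurations and weight by the priors:
  P(high score) = 0.041·0.88·0.67 + 0.647088·0.88·0.33 + 0.917526·0.12·0.67 + 0.96965·0.12·0.33
        = 0.024174 + 0.187914 + 0.073769 + 0.038398 = 0.324255
Configurations with easy paper contribute 0.226312, so
  P(easy paper | high score) = 0.226312 / 0.324255 ≈ 0.698

P(easy paper | high score) ≈ 0.698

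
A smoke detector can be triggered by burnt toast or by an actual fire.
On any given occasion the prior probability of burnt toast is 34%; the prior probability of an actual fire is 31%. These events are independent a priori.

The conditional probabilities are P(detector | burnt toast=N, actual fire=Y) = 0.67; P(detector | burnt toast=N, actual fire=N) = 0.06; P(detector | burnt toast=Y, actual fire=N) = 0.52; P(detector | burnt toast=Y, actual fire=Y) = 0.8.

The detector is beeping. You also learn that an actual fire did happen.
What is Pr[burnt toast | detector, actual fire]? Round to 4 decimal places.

P(detector | actual fire) = 0.67*0.66 + 0.8*0.34 = 0.442200 + 0.272000 = 0.714200
The burnt toast-present share is 0.8*0.34 = 0.272000.
Hence the posterior is 0.272000/0.714200 ≈ 0.3808.

Pr[burnt toast | detector, actual fire] ≈ 0.3808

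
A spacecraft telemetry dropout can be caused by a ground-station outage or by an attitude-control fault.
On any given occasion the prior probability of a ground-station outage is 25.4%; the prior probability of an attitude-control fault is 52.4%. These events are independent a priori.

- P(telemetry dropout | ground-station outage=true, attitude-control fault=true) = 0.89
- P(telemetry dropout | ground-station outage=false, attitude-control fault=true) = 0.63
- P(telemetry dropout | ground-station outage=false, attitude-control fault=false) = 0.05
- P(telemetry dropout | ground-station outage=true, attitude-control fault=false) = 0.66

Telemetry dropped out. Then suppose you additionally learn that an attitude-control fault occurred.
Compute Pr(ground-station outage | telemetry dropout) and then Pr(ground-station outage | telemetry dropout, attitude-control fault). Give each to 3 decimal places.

Numerator (weight on configurations with ground-station outage): 0.079797 + 0.118455 = 0.198252
Normalizer over all consistent configurations: 0.05×0.746×0.476 + 0.63×0.746×0.524 + 0.66×0.254×0.476 + 0.89×0.254×0.524 = 0.462277
Posterior = 0.198252 / 0.462277 ≈ 0.429

With the extra evidence:
Numerator (weight on configurations with ground-station outage): 0.89×0.254 = 0.226060
The normalizing constant is 0.63×0.746 + 0.89×0.254 = 0.696040
Posterior = 0.226060 / 0.696040 ≈ 0.325

Pr(ground-station outage | telemetry dropout) ≈ 0.429; Pr(ground-station outage | telemetry dropout, attitude-control fault) ≈ 0.325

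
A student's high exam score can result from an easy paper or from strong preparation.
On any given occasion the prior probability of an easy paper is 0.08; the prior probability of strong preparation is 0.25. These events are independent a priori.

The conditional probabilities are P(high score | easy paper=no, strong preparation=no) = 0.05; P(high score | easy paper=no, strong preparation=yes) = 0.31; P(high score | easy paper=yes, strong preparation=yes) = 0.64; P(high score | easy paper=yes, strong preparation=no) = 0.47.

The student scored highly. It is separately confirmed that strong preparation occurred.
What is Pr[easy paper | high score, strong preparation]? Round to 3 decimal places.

Sum P(high score|·) weighted by the priors over both values of easy paper:
  P(high score | strong preparation) = 0.31·0.92 + 0.64·0.08
        = 0.285200 + 0.051200 = 0.336400
Configurations with easy paper contribute 0.051200, so
  P(easy paper | high score, strong preparation) = 0.051200 / 0.336400 ≈ 0.152

Pr[easy paper | high score, strong preparation] ≈ 0.152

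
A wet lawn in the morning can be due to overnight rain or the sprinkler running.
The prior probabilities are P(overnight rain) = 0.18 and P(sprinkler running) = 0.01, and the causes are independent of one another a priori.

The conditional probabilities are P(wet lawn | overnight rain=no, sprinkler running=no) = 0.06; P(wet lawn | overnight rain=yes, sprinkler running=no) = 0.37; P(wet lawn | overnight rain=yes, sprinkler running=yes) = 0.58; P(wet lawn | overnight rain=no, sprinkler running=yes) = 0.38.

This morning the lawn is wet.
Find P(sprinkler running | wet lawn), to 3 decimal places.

P(sprinkler running | wet lawn) ≈ 0.035

P(wet lawn) = 0.06*0.82*0.99 + 0.38*0.82*0.01 + 0.37*0.18*0.99 + 0.58*0.18*0.01 = 0.048708 + 0.003116 + 0.065934 + 0.001044 = 0.118802
The sprinkler running-present share is 0.003116 + 0.001044 = 0.004160.
Hence the posterior is 0.004160/0.118802 ≈ 0.035.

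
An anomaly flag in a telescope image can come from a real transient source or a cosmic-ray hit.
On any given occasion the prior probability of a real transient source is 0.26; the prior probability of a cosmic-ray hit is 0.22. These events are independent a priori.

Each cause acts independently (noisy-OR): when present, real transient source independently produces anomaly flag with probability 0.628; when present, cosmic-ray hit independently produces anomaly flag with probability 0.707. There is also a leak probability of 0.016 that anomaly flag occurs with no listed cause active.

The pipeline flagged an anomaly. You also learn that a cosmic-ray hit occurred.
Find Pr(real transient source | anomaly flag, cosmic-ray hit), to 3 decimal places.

Pr(real transient source | anomaly flag, cosmic-ray hit) ≈ 0.306

Under noisy-OR, P(anomaly flag | causes) = 1 − (1−0.016)·∏(1−qᵢ) over the active causes.
Numerator (weight on configurations with real transient source): 0.892748×0.26 = 0.232114
Denominator P(anomaly flag | cosmic-ray hit): 0.711688×0.74 + 0.892748×0.26 = 0.758763
Posterior = 0.232114 / 0.758763 ≈ 0.306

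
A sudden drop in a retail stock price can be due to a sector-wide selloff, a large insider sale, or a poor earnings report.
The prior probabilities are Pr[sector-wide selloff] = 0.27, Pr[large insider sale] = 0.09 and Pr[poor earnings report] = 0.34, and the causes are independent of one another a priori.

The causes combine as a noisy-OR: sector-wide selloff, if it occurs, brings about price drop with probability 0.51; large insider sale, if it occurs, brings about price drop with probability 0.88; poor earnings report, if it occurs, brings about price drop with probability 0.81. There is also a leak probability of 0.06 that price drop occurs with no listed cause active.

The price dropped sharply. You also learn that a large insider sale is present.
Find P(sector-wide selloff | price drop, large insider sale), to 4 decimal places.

P(sector-wide selloff | price drop, large insider sale) ≈ 0.2788

Under noisy-OR, P(price drop | causes) = 1 − (1−0.06)·∏(1−qᵢ) over the active causes.
P(price drop | large insider sale) = 0.8872·0.73·0.66 + 0.978568·0.73·0.34 + 0.944728·0.27·0.66 + 0.989498·0.27·0.34 = 0.427453 + 0.242881 + 0.168351 + 0.090836 = 0.929521
The sector-wide selloff-present share is 0.168351 + 0.090836 = 0.259187.
P(sector-wide selloff | price drop, large insider sale) = 0.259187 / 0.929521 ≈ 0.2788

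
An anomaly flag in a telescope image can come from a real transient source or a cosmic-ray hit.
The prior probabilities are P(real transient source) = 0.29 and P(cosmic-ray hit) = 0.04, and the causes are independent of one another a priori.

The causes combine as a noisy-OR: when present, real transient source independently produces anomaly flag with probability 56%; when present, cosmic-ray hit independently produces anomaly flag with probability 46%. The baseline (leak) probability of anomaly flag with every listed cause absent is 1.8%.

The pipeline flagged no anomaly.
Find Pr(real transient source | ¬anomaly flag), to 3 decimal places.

Pr(real transient source | ¬anomaly flag) ≈ 0.152

Under noisy-OR, P(anomaly flag | causes) = 1 − (1−0.018)·∏(1−qᵢ) over the active causes.
Enumerate the 4 (real transient source, cosmic-ray hit) configurations and weight by the priors:
  P(¬anomaly flag) = 0.982*0.71*0.96 + 0.53028*0.71*0.04 + 0.43208*0.29*0.96 + 0.233323*0.29*0.04
        = 0.669331 + 0.015060 + 0.120291 + 0.002707 = 0.807389
Configurations with real transient source contribute 0.122998, so
  P(real transient source | ¬anomaly flag) = 0.122998 / 0.807389 ≈ 0.152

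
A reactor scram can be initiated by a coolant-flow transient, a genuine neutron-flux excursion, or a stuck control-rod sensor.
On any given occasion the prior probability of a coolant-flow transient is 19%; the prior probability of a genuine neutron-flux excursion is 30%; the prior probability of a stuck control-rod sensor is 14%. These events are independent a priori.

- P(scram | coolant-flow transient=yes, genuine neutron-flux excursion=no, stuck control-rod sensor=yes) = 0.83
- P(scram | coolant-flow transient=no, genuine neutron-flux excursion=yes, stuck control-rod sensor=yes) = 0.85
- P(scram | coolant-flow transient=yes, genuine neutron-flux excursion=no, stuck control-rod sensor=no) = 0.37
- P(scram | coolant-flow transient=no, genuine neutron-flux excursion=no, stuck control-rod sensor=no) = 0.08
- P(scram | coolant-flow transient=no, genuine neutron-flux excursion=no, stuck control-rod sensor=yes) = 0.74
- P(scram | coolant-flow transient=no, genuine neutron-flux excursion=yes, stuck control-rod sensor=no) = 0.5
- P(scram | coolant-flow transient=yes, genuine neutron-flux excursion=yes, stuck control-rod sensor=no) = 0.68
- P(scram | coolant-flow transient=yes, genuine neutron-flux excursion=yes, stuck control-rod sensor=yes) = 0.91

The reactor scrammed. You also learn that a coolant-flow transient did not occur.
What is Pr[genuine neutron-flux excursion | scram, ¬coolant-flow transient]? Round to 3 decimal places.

P(scram | ¬coolant-flow transient) = 0.08×0.7×0.86 + 0.74×0.7×0.14 + 0.5×0.3×0.86 + 0.85×0.3×0.14 = 0.048160 + 0.072520 + 0.129000 + 0.035700 = 0.285380
Restricting to configurations with genuine neutron-flux excursion present: 0.129000 + 0.035700 = 0.164700.
Hence the posterior is 0.164700/0.285380 ≈ 0.577.

Pr[genuine neutron-flux excursion | scram, ¬coolant-flow transient] ≈ 0.577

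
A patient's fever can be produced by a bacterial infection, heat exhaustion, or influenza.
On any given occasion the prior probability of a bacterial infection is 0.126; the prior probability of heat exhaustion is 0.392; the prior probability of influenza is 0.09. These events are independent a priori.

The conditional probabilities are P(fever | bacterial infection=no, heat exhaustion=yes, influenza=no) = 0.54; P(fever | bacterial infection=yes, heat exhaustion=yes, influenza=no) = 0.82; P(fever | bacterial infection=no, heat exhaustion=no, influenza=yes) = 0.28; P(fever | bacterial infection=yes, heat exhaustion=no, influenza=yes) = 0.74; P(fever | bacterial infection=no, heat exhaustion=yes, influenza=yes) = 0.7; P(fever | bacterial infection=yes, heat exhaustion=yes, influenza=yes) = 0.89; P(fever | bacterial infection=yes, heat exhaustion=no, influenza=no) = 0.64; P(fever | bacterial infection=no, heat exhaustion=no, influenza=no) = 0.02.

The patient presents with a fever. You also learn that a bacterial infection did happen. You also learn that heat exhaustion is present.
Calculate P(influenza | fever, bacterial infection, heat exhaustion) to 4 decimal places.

P(influenza | fever, bacterial infection, heat exhaustion) ≈ 0.0969

P(fever | bacterial infection, heat exhaustion) = 0.82*0.91 + 0.89*0.09 = 0.746200 + 0.080100 = 0.826300
The influenza-present share is 0.89*0.09 = 0.080100.
P(influenza | fever, bacterial infection, heat exhaustion) = 0.080100 / 0.826300 ≈ 0.0969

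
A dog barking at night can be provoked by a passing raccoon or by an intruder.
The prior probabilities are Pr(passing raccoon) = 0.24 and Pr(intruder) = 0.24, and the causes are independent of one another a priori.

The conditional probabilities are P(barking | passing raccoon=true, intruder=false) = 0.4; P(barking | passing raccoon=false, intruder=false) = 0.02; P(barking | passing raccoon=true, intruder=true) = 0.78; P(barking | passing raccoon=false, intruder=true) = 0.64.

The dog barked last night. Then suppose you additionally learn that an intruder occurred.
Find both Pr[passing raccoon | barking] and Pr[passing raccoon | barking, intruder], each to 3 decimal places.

Pr[passing raccoon | barking] ≈ 0.479; Pr[passing raccoon | barking, intruder] ≈ 0.278

Sum P(barking|·) weighted by the priors over the 4 (passing raccoon, intruder) configurations:
  P(barking) = 0.02·0.76·0.76 + 0.64·0.76·0.24 + 0.4·0.24·0.76 + 0.78·0.24·0.24
        = 0.011552 + 0.116736 + 0.072960 + 0.044928 = 0.246176
The terms with passing raccoon present sum to 0.117888, so
  P(passing raccoon | barking) = 0.117888 / 0.246176 ≈ 0.479

Now also conditioning on intruder=true:
Sum P(barking|·) weighted by the priors over both values of passing raccoon:
  P(barking | intruder) = 0.64·0.76 + 0.78·0.24
        = 0.486400 + 0.187200 = 0.673600
Keeping only the passing raccoon-present terms gives 0.187200, so
  P(passing raccoon | barking, intruder) = 0.187200 / 0.673600 ≈ 0.278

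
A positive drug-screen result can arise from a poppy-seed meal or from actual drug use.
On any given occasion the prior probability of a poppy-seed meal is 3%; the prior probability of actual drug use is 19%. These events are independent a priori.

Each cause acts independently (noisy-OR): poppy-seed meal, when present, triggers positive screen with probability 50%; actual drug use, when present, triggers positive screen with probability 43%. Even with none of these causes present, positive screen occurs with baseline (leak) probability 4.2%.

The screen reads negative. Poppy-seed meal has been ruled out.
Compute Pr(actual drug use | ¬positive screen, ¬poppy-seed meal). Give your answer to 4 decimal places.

Under noisy-OR, P(positive screen | causes) = 1 − (1−0.042)·∏(1−qᵢ) over the active causes.
By total probability over both values of actual drug use:
  P(¬positive screen | ¬poppy-seed meal) = 0.958·0.81 + 0.54606·0.19
        = 0.775980 + 0.103751 = 0.879731
The terms with actual drug use present sum to 0.103751, so
  P(actual drug use | ¬positive screen, ¬poppy-seed meal) = 0.103751 / 0.879731 ≈ 0.1179

Pr(actual drug use | ¬positive screen, ¬poppy-seed meal) ≈ 0.1179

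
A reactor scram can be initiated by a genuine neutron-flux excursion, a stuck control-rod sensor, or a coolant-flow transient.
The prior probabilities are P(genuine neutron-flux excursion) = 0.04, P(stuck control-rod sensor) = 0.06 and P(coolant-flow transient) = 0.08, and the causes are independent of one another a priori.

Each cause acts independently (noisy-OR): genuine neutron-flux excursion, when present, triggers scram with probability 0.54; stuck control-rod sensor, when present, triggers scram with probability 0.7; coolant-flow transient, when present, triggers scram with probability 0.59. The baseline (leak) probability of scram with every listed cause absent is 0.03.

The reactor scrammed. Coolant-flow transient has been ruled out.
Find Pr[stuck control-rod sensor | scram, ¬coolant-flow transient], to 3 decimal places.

Pr[stuck control-rod sensor | scram, ¬coolant-flow transient] ≈ 0.473

Under noisy-OR, P(scram | causes) = 1 − (1−0.03)·∏(1−qᵢ) over the active causes.
P(scram | ¬coolant-flow transient) = 0.03·0.96·0.94 + 0.709·0.96·0.06 + 0.5538·0.04·0.94 + 0.86614·0.04·0.06 = 0.027072 + 0.040838 + 0.020823 + 0.002079 = 0.090812
The stuck control-rod sensor-present share is 0.040838 + 0.002079 = 0.042917.
P(stuck control-rod sensor | scram, ¬coolant-flow transient) = 0.042917 / 0.090812 ≈ 0.473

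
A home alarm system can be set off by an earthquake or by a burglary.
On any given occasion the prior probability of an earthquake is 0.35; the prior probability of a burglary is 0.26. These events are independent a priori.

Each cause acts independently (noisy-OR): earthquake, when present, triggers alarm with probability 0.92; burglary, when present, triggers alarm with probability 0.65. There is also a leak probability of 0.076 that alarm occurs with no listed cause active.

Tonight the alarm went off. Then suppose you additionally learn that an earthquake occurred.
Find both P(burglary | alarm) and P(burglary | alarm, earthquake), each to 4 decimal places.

P(burglary | alarm) ≈ 0.4234; P(burglary | alarm, earthquake) ≈ 0.2698

Under noisy-OR, P(alarm | causes) = 1 − (1−0.076)·∏(1−qᵢ) over the active causes.
Enumerate the 4 (earthquake, burglary) configurations and weight by the priors:
  P(alarm) = 0.076*0.65*0.74 + 0.6766*0.65*0.26 + 0.92608*0.35*0.74 + 0.974128*0.35*0.26
        = 0.036556 + 0.114345 + 0.239855 + 0.088646 = 0.479402
Configurations with burglary contribute 0.202991, so
  P(burglary | alarm) = 0.202991 / 0.479402 ≈ 0.4234

With the extra evidence:
P(alarm | earthquake) = 0.92608·0.74 + 0.974128·0.26 = 0.685299 + 0.253273 = 0.938572
The burglary-present share is 0.974128·0.26 = 0.253273.
Hence the posterior is 0.253273/0.938572 ≈ 0.2698.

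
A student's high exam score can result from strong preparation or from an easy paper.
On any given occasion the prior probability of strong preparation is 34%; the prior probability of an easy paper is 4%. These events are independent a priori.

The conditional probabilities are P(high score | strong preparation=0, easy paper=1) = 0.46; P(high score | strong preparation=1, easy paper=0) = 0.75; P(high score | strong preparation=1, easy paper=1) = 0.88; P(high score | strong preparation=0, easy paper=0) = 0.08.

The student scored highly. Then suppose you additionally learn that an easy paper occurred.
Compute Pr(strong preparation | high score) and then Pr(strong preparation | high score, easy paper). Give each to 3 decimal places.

Pr(strong preparation | high score) ≈ 0.803; Pr(strong preparation | high score, easy paper) ≈ 0.496

Numerator (weight on configurations with strong preparation): 0.244800 + 0.011968 = 0.256768
The normalizing constant is 0.08×0.66×0.96 + 0.46×0.66×0.04 + 0.75×0.34×0.96 + 0.88×0.34×0.04 = 0.319600
Posterior = 0.256768 / 0.319600 ≈ 0.803

Now condition on the additional information:
P(high score | easy paper) = 0.46·0.66 + 0.88·0.34 = 0.303600 + 0.299200 = 0.602800
Of this, 0.299200 comes from 0.88·0.34 (the strong preparation=true cases).
So P(strong preparation | high score, easy paper) = 0.299200/0.602800 ≈ 0.496.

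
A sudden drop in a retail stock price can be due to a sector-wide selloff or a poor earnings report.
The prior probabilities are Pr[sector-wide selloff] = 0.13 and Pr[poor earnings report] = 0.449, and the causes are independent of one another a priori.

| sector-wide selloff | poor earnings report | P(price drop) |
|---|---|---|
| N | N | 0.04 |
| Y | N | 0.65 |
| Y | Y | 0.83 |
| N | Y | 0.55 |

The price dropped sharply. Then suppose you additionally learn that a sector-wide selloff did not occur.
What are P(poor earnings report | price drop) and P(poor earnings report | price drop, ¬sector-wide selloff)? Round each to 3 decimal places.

P(poor earnings report | price drop) ≈ 0.800; P(poor earnings report | price drop, ¬sector-wide selloff) ≈ 0.918

P(price drop) = 0.04*0.87*0.551 + 0.55*0.87*0.449 + 0.65*0.13*0.551 + 0.83*0.13*0.449 = 0.019175 + 0.214847 + 0.046560 + 0.048447 = 0.329029
Restricting to configurations with poor earnings report present: 0.214847 + 0.048447 = 0.263294.
Hence the posterior is 0.263294/0.329029 ≈ 0.800.

Now also conditioning on sector-wide selloff≠true:
By total probability over both values of poor earnings report:
  P(price drop | ¬sector-wide selloff) = 0.04×0.551 + 0.55×0.449
        = 0.022040 + 0.246950 = 0.268990
The terms with poor earnings report present sum to 0.246950, so
  P(poor earnings report | price drop, ¬sector-wide selloff) = 0.246950 / 0.268990 ≈ 0.918
Ruling out sector-wide selloff raises the posterior on poor earnings report — the flip side of explaining away.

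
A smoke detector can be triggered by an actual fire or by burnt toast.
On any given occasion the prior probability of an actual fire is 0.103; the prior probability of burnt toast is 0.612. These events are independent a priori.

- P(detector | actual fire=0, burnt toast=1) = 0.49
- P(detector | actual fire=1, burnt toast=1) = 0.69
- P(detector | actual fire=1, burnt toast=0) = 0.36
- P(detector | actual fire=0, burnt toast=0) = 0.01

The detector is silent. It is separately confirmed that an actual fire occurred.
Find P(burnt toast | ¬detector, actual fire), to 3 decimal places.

P(burnt toast | ¬detector, actual fire) ≈ 0.433

For the numerator, keep only burnt toast=true terms: 0.31*0.612 = 0.189720
Normalizer over all consistent configurations: 0.64*0.388 + 0.31*0.612 = 0.438040
P(burnt toast | ¬detector, actual fire) = 0.189720/0.438040 ≈ 0.433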